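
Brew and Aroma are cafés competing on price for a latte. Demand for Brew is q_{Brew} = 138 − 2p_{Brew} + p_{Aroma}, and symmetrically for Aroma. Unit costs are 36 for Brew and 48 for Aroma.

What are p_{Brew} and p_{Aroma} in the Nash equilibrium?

Brew's profit: π = (p_{Brew} − 36)(138 − 2p_{Brew} + p_{Aroma}).
∂π/∂p_{Brew} = 210 − 4p_{Brew} + p_{Aroma} = 0 ⇒ p_{Brew} = 52.5 + 0.25p_{Aroma}.
Similarly p_{Aroma} = 58.5 + 0.25p_{Brew}.
Plugging p_{Aroma} into Brew's best response: p_{Brew} = 52.5 + 0.25(58.5 + 0.25p_{Brew}) ⇒ 0.9375p_{Brew} = 67.125, so p_{Brew} = 71.6.
Then p_{Aroma} = 58.5 + 0.25·71.6 = 76.4.

71.6, 76.4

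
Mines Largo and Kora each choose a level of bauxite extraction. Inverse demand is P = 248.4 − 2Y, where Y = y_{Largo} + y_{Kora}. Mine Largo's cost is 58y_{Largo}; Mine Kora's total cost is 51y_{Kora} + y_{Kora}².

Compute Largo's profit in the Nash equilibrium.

2794.5288

Mine Largo's profit: π = y_{Largo}(248.4 − 2(y_{Largo} + y_{Kora})) − 58y_{Largo}.
∂π/∂y_{Largo} = 190.4 − 4y_{Largo} − 2y_{Kora} = 0, so y_{Largo} = 47.6 − 0.5y_{Kora}.
For Kora: ∂π/∂y_{Kora} = 197.4 − 6y_{Kora} − 2y_{Largo} = 0 ⇒ y_{Kora} = 32.9 − (1/3)y_{Largo}.
Plugging y_{Kora} into Largo's best response: y_{Largo} = 47.6 − 0.5(32.9 − (1/3)y_{Largo}) ⇒ (5/6)y_{Largo} = 31.15, so y_{Largo} = 37.38.
Then y_{Kora} = 32.9 − (1/3)·37.38 = 20.44.
Price P = 248.4 − 2·57.82 = 132.76.
Largo's profit: (132.76 − 58)·37.38 = 2794.5288.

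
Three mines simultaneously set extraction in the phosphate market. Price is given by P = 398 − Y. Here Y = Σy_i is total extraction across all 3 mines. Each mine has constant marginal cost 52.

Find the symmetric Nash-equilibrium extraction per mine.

A representative mine's profit is π_i = y_i(398 − Y) − 52y_i, with Y = y_i + Σ_{j≠i} y_j.
First-order condition: 346 − 2y_i − Σ_{j≠i} y_j = 0.
Imposing symmetry (y_j = y for all j) turns Σ_{j≠i} y_j into 2y, so 346 = 4y and y = 86.5.

86.5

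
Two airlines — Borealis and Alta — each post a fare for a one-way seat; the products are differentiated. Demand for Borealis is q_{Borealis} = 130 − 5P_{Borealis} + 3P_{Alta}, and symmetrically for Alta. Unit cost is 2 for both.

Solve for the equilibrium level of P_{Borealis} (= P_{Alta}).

20

Borealis's profit: π = (P_{Borealis} − 2)(130 − 5P_{Borealis} + 3P_{Alta}).
∂π/∂P_{Borealis} = 140 − 10P_{Borealis} + 3P_{Alta} = 0 ⇒ P_{Borealis} = 14 + 0.3P_{Alta}.
Setting P_{Borealis} = P_{Alta} in the reaction function: P_{Borealis} = 14 + 0.3P_{Borealis}, so P_{Borealis} = 14 / 0.7 = 20.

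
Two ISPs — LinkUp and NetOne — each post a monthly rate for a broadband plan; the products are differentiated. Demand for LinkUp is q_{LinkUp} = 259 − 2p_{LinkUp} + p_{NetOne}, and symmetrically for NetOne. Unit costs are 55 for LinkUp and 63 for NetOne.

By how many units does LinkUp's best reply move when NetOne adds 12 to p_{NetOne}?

LinkUp's profit: π = (p_{LinkUp} − 55)(259 − 2p_{LinkUp} + p_{NetOne}).
∂π/∂p_{LinkUp} = 369 − 4p_{LinkUp} + p_{NetOne} = 0 ⇒ p_{LinkUp} = 92.25 + 0.25p_{NetOne}.
The reaction-function slope is 0.25, so a 12-unit rise in p_{NetOne} moves p_{LinkUp} by 0.25 × 12 = 3. LinkUp's best response rises — the actions are strategic complements.

3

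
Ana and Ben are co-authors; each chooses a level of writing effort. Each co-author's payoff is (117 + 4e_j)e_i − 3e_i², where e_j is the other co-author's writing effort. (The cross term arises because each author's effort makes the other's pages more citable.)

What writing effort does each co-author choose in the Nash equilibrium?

58.5

Ana's payoff is (117 + 4e_B)e_A − 3e_A².
∂π/∂e_A = 117 + 4e_B − 6e_A = 0, so e_A = 19.5 + (2/3)e_B.
By symmetry e_B = e_A; substituting into the reaction function, (1/3)e_A = 19.5 and e_A = 58.5.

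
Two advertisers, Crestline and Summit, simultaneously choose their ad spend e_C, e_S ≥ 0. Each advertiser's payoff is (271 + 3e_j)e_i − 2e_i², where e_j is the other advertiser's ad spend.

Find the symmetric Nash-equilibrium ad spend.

271

Crestline's payoff is (271 + 3e_S)e_C − 2e_C².
∂π/∂e_C = 271 + 3e_S − 4e_C = 0, so e_C = 67.75 + 0.75e_S.
Setting e_C = e_S in the reaction function: e_C = 67.75 + 0.75e_C, so e_C = 67.75 / 0.25 = 271.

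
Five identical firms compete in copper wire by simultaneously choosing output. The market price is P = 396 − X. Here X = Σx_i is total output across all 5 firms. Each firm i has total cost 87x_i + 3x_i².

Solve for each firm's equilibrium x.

25.75

A representative firm's profit is π_i = x_i(396 − X) − 87x_i − 3x_i², with X = x_i + Σ_{j≠i} x_j.
First-order condition: 309 − 8x_i − Σ_{j≠i} x_j = 0.
In a symmetric equilibrium every firm chooses the same x, so Σ_{j≠i} x_j = 4x. The condition becomes 309 − 12x = 0, giving x = 309/12 = 25.75.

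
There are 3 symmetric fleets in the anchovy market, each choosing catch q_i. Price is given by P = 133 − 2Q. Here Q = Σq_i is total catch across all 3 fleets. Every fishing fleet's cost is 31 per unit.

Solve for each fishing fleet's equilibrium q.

A representative fishing fleet's profit is π_i = q_i(133 − 2Q) − 31q_i, with Q = q_i + Σ_{j≠i} q_j.
First-order condition: 102 − 4q_i − 2Σ_{j≠i} q_j = 0.
In a symmetric equilibrium every fishing fleet chooses the same q, so Σ_{j≠i} q_j = 2q. The condition becomes 102 − 8q = 0, giving q = 102/8 = 12.75.

12.75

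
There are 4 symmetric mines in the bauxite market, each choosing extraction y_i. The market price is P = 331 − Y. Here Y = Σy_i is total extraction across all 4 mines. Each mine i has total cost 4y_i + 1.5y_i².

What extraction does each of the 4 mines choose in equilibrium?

40.875

A representative mine's profit is π_i = y_i(331 − Y) − 4y_i − 1.5y_i², with Y = y_i + Σ_{j≠i} y_j.
First-order condition: 327 − 5y_i − Σ_{j≠i} y_j = 0.
In a symmetric equilibrium every mine chooses the same y, so Σ_{j≠i} y_j = 3y. The condition becomes 327 − 8y = 0, giving y = 327/8 = 40.875.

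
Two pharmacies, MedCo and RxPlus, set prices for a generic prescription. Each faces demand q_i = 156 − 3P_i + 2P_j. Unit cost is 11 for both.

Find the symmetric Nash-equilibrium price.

MedCo's profit: π = (P_{MedCo} − 11)(156 − 3P_{MedCo} + 2P_{RxPlus}).
∂π/∂P_{MedCo} = 189 − 6P_{MedCo} + 2P_{RxPlus} = 0 ⇒ P_{MedCo} = 31.5 + (1/3)P_{RxPlus}.
The game is symmetric, so in equilibrium P_{RxPlus} = P_{MedCo}: the reaction function gives (2/3)P_{MedCo} = 31.5, hence P_{MedCo} = 47.25.

47.25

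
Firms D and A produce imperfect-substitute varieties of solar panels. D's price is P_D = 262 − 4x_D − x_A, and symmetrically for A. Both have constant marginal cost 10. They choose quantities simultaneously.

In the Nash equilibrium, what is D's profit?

Firm D's profit: π = x_D(262 − 4x_D − x_A) − 10x_D.
∂π/∂x_D = 252 − 8x_D − x_A = 0 ⇒ x_D = 31.5 − 0.125x_A.
Setting x_D = x_A in the reaction function: x_D = 31.5 − 0.125x_D, so x_D = 31.5 / 1.125 = 28.
P_D = 262 − 4·28 − 28 = 122.
Profit = (122 − 10)·28 = 3136.

3136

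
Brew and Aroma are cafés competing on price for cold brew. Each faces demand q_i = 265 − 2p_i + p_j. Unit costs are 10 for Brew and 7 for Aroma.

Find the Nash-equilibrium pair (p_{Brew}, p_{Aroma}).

94.6, 93.4

Brew's profit: π = (p_{Brew} − 10)(265 − 2p_{Brew} + p_{Aroma}).
∂π/∂p_{Brew} = 285 − 4p_{Brew} + p_{Aroma} = 0 ⇒ p_{Brew} = 71.25 + 0.25p_{Aroma}.
Similarly p_{Aroma} = 69.75 + 0.25p_{Brew}.
Solving the two reaction functions simultaneously: (1 − (0.25)(0.25))p_{Brew} = 71.25 + 0.25·69.75, so 0.9375p_{Brew} = 88.6875 and p_{Brew} = 94.6.
Then p_{Aroma} = 69.75 + 0.25·94.6 = 93.4.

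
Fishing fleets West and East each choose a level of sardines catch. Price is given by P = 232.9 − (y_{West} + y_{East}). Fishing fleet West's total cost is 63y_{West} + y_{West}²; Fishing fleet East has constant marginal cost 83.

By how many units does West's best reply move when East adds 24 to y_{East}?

-6

Fishing fleet West's profit: π = y_{West}(232.9 − (y_{West} + y_{East})) − 63y_{West} − y_{West}².
∂π/∂y_{West} = 169.9 − 4y_{West} − y_{East} = 0, so y_{West} = 42.475 − 0.25y_{East}.
The reaction-function slope is −0.25, so a 24-unit rise in y_{East} moves y_{West} by −0.25 × 24 = −6. West's best response falls — the actions are strategic substitutes.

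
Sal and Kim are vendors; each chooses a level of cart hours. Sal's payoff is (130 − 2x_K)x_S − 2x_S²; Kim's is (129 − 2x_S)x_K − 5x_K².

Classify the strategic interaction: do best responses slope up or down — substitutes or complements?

strategic substitutes

Expanding Sal's payoff: 130x_S − 2x_Kx_S − 2x_S².
∂π/∂x_S = 130 − 2x_K − 4x_S = 0, so x_S = 32.5 − 0.5x_K.
The best-response slope dx_S/dx_K = −0.5 < 0: the reaction function is downward-sloping, so the choices are strategic substitutes.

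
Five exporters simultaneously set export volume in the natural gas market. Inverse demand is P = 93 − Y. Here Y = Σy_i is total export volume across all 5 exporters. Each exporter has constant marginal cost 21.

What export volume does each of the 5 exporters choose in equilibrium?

12

A representative exporter's profit is π_i = y_i(93 − Y) − 21y_i, with Y = y_i + Σ_{j≠i} y_j.
First-order condition: 72 − 2y_i − Σ_{j≠i} y_j = 0.
Imposing symmetry (y_j = y for all j) turns Σ_{j≠i} y_j into 4y, so 72 = 6y and y = 12.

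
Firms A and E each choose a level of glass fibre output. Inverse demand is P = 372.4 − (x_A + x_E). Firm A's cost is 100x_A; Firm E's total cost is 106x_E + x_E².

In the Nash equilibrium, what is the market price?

217.6

Firm A's profit: π = x_A(372.4 − (x_A + x_E)) − 100x_A.
∂π/∂x_A = 272.4 − 2x_A − x_E = 0, so x_A = 136.2 − 0.5x_E.
For E: ∂π/∂x_E = 266.4 − 4x_E − x_A = 0 ⇒ x_E = 66.6 − 0.25x_A.
Substituting the second reaction function into the first: x_A = 136.2 − 0.5(66.6 − 0.25x_A), which gives 0.875x_A = 102.9 ⇒ x_A = 117.6.
Then x_E = 66.6 − 0.25·117.6 = 37.2.
Equilibrium price: P = 372.4 − 154.8 = 217.6.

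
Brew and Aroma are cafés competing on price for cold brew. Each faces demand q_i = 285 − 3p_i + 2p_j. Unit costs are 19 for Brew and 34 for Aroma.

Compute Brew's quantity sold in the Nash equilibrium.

207.9375

Brew's profit: π = (p_{Brew} − 19)(285 − 3p_{Brew} + 2p_{Aroma}).
∂π/∂p_{Brew} = 342 − 6p_{Brew} + 2p_{Aroma} = 0 ⇒ p_{Brew} = 57 + (1/3)p_{Aroma}.
Similarly p_{Aroma} = 64.5 + (1/3)p_{Brew}.
Plugging p_{Aroma} into Brew's best response: p_{Brew} = 57 + (1/3)(64.5 + (1/3)p_{Brew}) ⇒ (8/9)p_{Brew} = 78.5, so p_{Brew} = 88.3125.
Then p_{Aroma} = 64.5 + (1/3)·88.3125 = 93.9375.
q_{Brew} = 285 − 3·88.3125 + 2·93.9375 = 207.9375.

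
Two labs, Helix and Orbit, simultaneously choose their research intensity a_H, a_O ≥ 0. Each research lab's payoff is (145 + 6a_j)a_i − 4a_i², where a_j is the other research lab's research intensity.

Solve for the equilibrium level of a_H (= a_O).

Helix's payoff is (145 + 6a_O)a_H − 4a_H².
∂π/∂a_H = 145 + 6a_O − 8a_H = 0, so a_H = 18.125 + 0.75a_O.
The game is symmetric, so in equilibrium a_O = a_H: the reaction function gives 0.25a_H = 18.125, hence a_H = 72.5.

72.5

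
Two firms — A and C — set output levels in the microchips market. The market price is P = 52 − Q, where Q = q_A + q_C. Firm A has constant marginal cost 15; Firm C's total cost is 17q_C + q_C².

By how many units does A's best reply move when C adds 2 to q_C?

Firm A's profit: π = q_A(52 − (q_A + q_C)) − 15q_A.
∂π/∂q_A = 37 − 2q_A − q_C = 0, so q_A = 18.5 − 0.5q_C.
The reaction-function slope is −0.5, so a 2-unit rise in q_C moves q_A by −0.5 × 2 = −1. A's best response falls — the actions are strategic substitutes.

-1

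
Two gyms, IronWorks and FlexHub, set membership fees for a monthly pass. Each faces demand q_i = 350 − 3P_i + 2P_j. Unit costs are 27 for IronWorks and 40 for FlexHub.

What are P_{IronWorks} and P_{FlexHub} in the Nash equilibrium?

IronWorks's profit: π = (P_{IronWorks} − 27)(350 − 3P_{IronWorks} + 2P_{FlexHub}).
∂π/∂P_{IronWorks} = 431 − 6P_{IronWorks} + 2P_{FlexHub} = 0 ⇒ P_{IronWorks} = 431/6 + (1/3)P_{FlexHub}.
Similarly P_{FlexHub} = 235/3 + (1/3)P_{IronWorks}.
Solving the two reaction functions simultaneously: (1 − (1/3)(1/3))P_{IronWorks} = 431/6 + (1/3)·(235/3), so (8/9)P_{IronWorks} = 1763/18 and P_{IronWorks} = 110.1875.
Then P_{FlexHub} = 235/3 + (1/3)·110.1875 = 115.0625.

110.1875, 115.0625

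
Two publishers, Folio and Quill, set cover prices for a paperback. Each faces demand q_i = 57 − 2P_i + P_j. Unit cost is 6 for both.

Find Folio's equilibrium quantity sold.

34

Folio's profit: π = (P_{Folio} − 6)(57 − 2P_{Folio} + P_{Quill}).
∂π/∂P_{Folio} = 69 − 4P_{Folio} + P_{Quill} = 0 ⇒ P_{Folio} = 17.25 + 0.25P_{Quill}.
By symmetry P_{Quill} = P_{Folio}; substituting into the reaction function, 0.75P_{Folio} = 17.25 and P_{Folio} = 23.
q_{Folio} = 57 − 2·23 + 23 = 34.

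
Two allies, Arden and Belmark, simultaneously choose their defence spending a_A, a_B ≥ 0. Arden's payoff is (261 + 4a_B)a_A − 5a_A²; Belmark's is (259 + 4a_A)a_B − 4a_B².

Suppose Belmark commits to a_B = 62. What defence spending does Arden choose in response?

50.9

Expanding Arden's payoff: 261a_A + 4a_Ba_A − 5a_A².
∂π/∂a_A = 261 + 4a_B − 10a_A = 0, so a_A = 26.1 + 0.4a_B.
At a_B = 62: a_A = 26.1 + 0.4·62 = 50.9.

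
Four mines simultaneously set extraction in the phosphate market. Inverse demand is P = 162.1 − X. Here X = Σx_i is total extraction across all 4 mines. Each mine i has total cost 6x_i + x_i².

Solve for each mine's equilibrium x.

22.3

A representative mine's profit is π_i = x_i(162.1 − X) − 6x_i − x_i², with X = x_i + Σ_{j≠i} x_j.
First-order condition: 156.1 − 4x_i − Σ_{j≠i} x_j = 0.
With identical mines, set every x_j = x: then 156.1 − 4x − 3x = 0, i.e. x = 156.1/7 = 22.3.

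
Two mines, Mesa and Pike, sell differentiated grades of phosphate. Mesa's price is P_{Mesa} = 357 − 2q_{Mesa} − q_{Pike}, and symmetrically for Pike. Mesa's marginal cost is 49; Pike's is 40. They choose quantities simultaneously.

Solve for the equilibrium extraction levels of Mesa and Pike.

Mine Mesa's profit: π = q_{Mesa}(357 − 2q_{Mesa} − q_{Pike}) − 49q_{Mesa}.
∂π/∂q_{Mesa} = 308 − 4q_{Mesa} − q_{Pike} = 0 ⇒ q_{Mesa} = 77 − 0.25q_{Pike}.
Similarly q_{Pike} = 79.25 − 0.25q_{Mesa}.
Solving the two reaction functions simultaneously: (1 − (−0.25)(−0.25))q_{Mesa} = 77 − 0.25·79.25, so 0.9375q_{Mesa} = 57.1875 and q_{Mesa} = 61.
Then q_{Pike} = 79.25 − 0.25·61 = 64.

61, 64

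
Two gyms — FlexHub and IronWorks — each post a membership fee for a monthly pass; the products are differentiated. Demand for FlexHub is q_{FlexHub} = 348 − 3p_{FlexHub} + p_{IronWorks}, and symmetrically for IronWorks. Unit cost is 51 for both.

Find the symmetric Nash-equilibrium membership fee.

100.2

FlexHub's profit: π = (p_{FlexHub} − 51)(348 − 3p_{FlexHub} + p_{IronWorks}).
∂π/∂p_{FlexHub} = 501 − 6p_{FlexHub} + p_{IronWorks} = 0 ⇒ p_{FlexHub} = 83.5 + (1/6)p_{IronWorks}.
Setting p_{FlexHub} = p_{IronWorks} in the reaction function: p_{FlexHub} = 83.5 + (1/6)p_{FlexHub}, so p_{FlexHub} = 83.5 / (5/6) = 100.2.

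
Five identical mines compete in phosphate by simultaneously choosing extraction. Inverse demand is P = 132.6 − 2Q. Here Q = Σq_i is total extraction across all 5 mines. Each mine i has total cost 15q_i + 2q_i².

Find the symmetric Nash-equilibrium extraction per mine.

7.35

A representative mine's profit is π_i = q_i(132.6 − 2Q) − 15q_i − 2q_i², with Q = q_i + Σ_{j≠i} q_j.
First-order condition: 117.6 − 8q_i − 2Σ_{j≠i} q_j = 0.
With identical mines, set every q_j = q: then 117.6 − 8q − 8q = 0, i.e. q = 117.6/16 = 7.35.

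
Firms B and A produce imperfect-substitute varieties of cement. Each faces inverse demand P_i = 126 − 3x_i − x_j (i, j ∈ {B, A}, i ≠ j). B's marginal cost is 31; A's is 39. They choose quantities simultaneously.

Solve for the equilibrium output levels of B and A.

Firm B's profit: π = x_B(126 − 3x_B − x_A) − 31x_B.
∂π/∂x_B = 95 − 6x_B − x_A = 0 ⇒ x_B = 95/6 − (1/6)x_A.
Similarly x_A = 14.5 − (1/6)x_B.
Solving the two reaction functions simultaneously: (1 − (−1/6)(−1/6))x_B = 95/6 − (1/6)·14.5, so (35/36)x_B = 161/12 and x_B = 13.8.
Then x_A = 14.5 − (1/6)·13.8 = 12.2.

13.8, 12.2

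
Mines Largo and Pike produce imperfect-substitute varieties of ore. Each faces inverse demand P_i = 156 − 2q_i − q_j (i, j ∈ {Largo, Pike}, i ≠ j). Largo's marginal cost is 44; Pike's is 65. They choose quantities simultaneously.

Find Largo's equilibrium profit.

1132.88

Mine Largo's profit: π = q_{Largo}(156 − 2q_{Largo} − q_{Pike}) − 44q_{Largo}.
∂π/∂q_{Largo} = 112 − 4q_{Largo} − q_{Pike} = 0 ⇒ q_{Largo} = 28 − 0.25q_{Pike}.
Similarly q_{Pike} = 22.75 − 0.25q_{Largo}.
Substituting the second reaction function into the first: q_{Largo} = 28 − 0.25(22.75 − 0.25q_{Largo}), which gives 0.9375q_{Largo} = 22.3125 ⇒ q_{Largo} = 23.8.
Then q_{Pike} = 22.75 − 0.25·23.8 = 16.8.
P_{Largo} = 156 − 2·23.8 − 16.8 = 91.6.
Profit = (91.6 − 44)·23.8 = 1132.88.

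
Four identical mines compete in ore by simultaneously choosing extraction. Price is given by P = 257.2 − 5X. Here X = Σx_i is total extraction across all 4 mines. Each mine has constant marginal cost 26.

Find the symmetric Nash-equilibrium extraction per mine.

9.248

A representative mine's profit is π_i = x_i(257.2 − 5X) − 26x_i, with X = x_i + Σ_{j≠i} x_j.
First-order condition: 231.2 − 10x_i − 5Σ_{j≠i} x_j = 0.
With identical mines, set every x_j = x: then 231.2 − 10x − 15x = 0, i.e. x = 231.2/25 = 9.248.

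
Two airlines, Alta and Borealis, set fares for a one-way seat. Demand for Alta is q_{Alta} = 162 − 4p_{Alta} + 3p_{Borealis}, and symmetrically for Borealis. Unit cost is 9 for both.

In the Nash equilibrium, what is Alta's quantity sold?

122.4

Alta's profit: π = (p_{Alta} − 9)(162 − 4p_{Alta} + 3p_{Borealis}).
∂π/∂p_{Alta} = 198 − 8p_{Alta} + 3p_{Borealis} = 0 ⇒ p_{Alta} = 24.75 + 0.375p_{Borealis}.
The game is symmetric, so in equilibrium p_{Borealis} = p_{Alta}: the reaction function gives 0.625p_{Alta} = 24.75, hence p_{Alta} = 39.6.
q_{Alta} = 162 − 4·39.6 + 3·39.6 = 122.4.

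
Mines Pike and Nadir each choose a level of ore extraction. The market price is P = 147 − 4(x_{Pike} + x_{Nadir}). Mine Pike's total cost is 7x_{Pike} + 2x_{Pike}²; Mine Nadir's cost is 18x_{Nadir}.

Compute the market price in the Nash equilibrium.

Mine Pike's profit: π = x_{Pike}(147 − 4(x_{Pike} + x_{Nadir})) − 7x_{Pike} − 2x_{Pike}².
∂π/∂x_{Pike} = 140 − 12x_{Pike} − 4x_{Nadir} = 0, so x_{Pike} = 35/3 − (1/3)x_{Nadir}.
For Nadir: ∂π/∂x_{Nadir} = 129 − 8x_{Nadir} − 4x_{Pike} = 0 ⇒ x_{Nadir} = 16.125 − 0.5x_{Pike}.
Plugging x_{Nadir} into Pike's best response: x_{Pike} = 35/3 − (1/3)(16.125 − 0.5x_{Pike}) ⇒ (5/6)x_{Pike} = 151/24, so x_{Pike} = 7.55.
Then x_{Nadir} = 16.125 − 0.5·7.55 = 12.35.
Equilibrium price: P = 147 − 4·19.9 = 67.4.

67.4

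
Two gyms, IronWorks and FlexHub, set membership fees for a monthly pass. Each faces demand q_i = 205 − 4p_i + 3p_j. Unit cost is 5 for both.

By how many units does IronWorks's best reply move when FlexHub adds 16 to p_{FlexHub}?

6

IronWorks's profit: π = (p_{IronWorks} − 5)(205 − 4p_{IronWorks} + 3p_{FlexHub}).
∂π/∂p_{IronWorks} = 225 − 8p_{IronWorks} + 3p_{FlexHub} = 0 ⇒ p_{IronWorks} = 28.125 + 0.375p_{FlexHub}.
The reaction-function slope is 0.375, so a 16-unit rise in p_{FlexHub} moves p_{IronWorks} by 0.375 × 16 = 6. IronWorks's best response rises — the actions are strategic complements.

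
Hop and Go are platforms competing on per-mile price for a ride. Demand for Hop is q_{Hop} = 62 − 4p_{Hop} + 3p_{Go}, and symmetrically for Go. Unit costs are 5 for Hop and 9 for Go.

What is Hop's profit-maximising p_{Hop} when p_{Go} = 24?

19.25

Hop's profit: π = (p_{Hop} − 5)(62 − 4p_{Hop} + 3p_{Go}).
∂π/∂p_{Hop} = 82 − 8p_{Hop} + 3p_{Go} = 0 ⇒ p_{Hop} = 10.25 + 0.375p_{Go}.
At p_{Go} = 24: p_{Hop} = 10.25 + 0.375·24 = 19.25.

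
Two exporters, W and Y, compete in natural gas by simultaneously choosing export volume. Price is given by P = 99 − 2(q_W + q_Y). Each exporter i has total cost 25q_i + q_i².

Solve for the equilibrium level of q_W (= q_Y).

Exporter W's profit: π = q_W(99 − 2(q_W + q_Y)) − 25q_W − q_W².
∂π/∂q_W = 74 − 6q_W − 2q_Y = 0, so q_W = 37/3 − (1/3)q_Y.
Setting q_W = q_Y in the reaction function: q_W = 37/3 − (1/3)q_W, so q_W = (37/3) / (4/3) = 9.25.

9.25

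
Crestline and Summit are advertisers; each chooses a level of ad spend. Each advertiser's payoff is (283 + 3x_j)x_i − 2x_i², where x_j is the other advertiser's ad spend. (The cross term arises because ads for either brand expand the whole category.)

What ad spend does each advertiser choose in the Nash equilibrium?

Crestline's payoff is (283 + 3x_S)x_C − 2x_C².
∂π/∂x_C = 283 + 3x_S − 4x_C = 0, so x_C = 70.75 + 0.75x_S.
Setting x_C = x_S in the reaction function: x_C = 70.75 + 0.75x_C, so x_C = 70.75 / 0.25 = 283.

283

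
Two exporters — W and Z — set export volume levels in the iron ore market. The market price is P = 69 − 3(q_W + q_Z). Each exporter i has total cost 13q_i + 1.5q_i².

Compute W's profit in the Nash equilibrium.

Exporter W's profit: π = q_W(69 − 3(q_W + q_Z)) − 13q_W − 1.5q_W².
∂π/∂q_W = 56 − 9q_W − 3q_Z = 0, so q_W = 56/9 − (1/3)q_Z.
Setting q_W = q_Z in the reaction function: q_W = 56/9 − (1/3)q_W, so q_W = (56/9) / (4/3) = 14/3.
Price P = 69 − 3·(28/3) = 41.
W's profit: (41 − 13)·(14/3) − 1.5(14/3)² = 98.

98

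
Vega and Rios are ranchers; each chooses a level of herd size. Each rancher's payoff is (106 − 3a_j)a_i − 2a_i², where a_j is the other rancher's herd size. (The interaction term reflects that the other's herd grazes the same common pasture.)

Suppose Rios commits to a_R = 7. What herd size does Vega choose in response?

Vega's payoff is (106 − 3a_R)a_V − 2a_V².
∂π/∂a_V = 106 − 3a_R − 4a_V = 0, so a_V = 26.5 − 0.75a_R.
At a_R = 7: a_V = 26.5 − 0.75·7 = 21.25.

21.25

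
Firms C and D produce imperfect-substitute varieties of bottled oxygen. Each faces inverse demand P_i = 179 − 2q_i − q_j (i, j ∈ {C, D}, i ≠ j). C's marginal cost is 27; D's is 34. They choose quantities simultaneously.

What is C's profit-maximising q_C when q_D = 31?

30.25

Firm C's profit: π = q_C(179 − 2q_C − q_D) − 27q_C.
∂π/∂q_C = 152 − 4q_C − q_D = 0 ⇒ q_C = 38 − 0.25q_D.
At q_D = 31: q_C = 38 − 0.25·31 = 30.25.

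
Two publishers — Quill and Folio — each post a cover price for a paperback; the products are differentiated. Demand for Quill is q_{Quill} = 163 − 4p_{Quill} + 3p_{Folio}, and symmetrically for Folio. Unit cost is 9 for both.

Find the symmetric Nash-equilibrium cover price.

39.8

Quill's profit: π = (p_{Quill} − 9)(163 − 4p_{Quill} + 3p_{Folio}).
∂π/∂p_{Quill} = 199 − 8p_{Quill} + 3p_{Folio} = 0 ⇒ p_{Quill} = 24.875 + 0.375p_{Folio}.
The game is symmetric, so in equilibrium p_{Folio} = p_{Quill}: the reaction function gives 0.625p_{Quill} = 24.875, hence p_{Quill} = 39.8.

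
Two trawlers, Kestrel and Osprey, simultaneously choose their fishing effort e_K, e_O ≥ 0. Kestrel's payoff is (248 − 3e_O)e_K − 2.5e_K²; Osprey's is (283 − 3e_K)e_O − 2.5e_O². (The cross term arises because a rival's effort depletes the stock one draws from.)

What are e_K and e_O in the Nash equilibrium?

Expanding Kestrel's payoff: 248e_K − 3e_Oe_K − 2.5e_K².
∂π/∂e_K = 248 − 3e_O − 5e_K = 0, so e_K = 49.6 − 0.6e_O.
Likewise for Osprey: e_O = 56.6 − 0.6e_K.
Plugging e_O into Kestrel's best response: e_K = 49.6 − 0.6(56.6 − 0.6e_K) ⇒ 0.64e_K = 15.64, so e_K = 24.4375.
Then e_O = 56.6 − 0.6·24.4375 = 41.9375.

24.4375, 41.9375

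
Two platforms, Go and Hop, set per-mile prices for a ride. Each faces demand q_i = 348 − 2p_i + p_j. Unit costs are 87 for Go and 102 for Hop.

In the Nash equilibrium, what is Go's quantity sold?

Go's profit: π = (p_{Go} − 87)(348 − 2p_{Go} + p_{Hop}).
∂π/∂p_{Go} = 522 − 4p_{Go} + p_{Hop} = 0 ⇒ p_{Go} = 130.5 + 0.25p_{Hop}.
Similarly p_{Hop} = 138 + 0.25p_{Go}.
Plugging p_{Hop} into Go's best response: p_{Go} = 130.5 + 0.25(138 + 0.25p_{Go}) ⇒ 0.9375p_{Go} = 165, so p_{Go} = 176.
Then p_{Hop} = 138 + 0.25·176 = 182.
q_{Go} = 348 − 2·176 + 182 = 178.

178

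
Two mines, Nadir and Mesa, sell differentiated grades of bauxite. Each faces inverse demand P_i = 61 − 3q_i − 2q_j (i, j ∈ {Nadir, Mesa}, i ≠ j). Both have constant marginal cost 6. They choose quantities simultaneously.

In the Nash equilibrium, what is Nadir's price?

Mine Nadir's profit: π = q_{Nadir}(61 − 3q_{Nadir} − 2q_{Mesa}) − 6q_{Nadir}.
∂π/∂q_{Nadir} = 55 − 6q_{Nadir} − 2q_{Mesa} = 0 ⇒ q_{Nadir} = 55/6 − (1/3)q_{Mesa}.
By symmetry q_{Mesa} = q_{Nadir}; substituting into the reaction function, (4/3)q_{Nadir} = 55/6 and q_{Nadir} = 6.875.
P_{Nadir} = 61 − 3·6.875 − 2·6.875 = 26.625.

26.625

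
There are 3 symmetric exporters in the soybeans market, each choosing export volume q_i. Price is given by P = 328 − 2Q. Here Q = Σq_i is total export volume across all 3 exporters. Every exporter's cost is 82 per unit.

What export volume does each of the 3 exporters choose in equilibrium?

30.75

A representative exporter's profit is π_i = q_i(328 − 2Q) − 82q_i, with Q = q_i + Σ_{j≠i} q_j.
First-order condition: 246 − 4q_i − 2Σ_{j≠i} q_j = 0.
Imposing symmetry (q_j = q for all j) turns Σ_{j≠i} q_j into 2q, so 246 = 8q and q = 30.75.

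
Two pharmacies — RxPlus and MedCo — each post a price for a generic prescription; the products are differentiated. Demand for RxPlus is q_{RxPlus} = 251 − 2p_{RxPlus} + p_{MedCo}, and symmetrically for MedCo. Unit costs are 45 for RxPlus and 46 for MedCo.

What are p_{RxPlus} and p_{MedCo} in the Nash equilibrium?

113.8, 114.2

RxPlus's profit: π = (p_{RxPlus} − 45)(251 − 2p_{RxPlus} + p_{MedCo}).
∂π/∂p_{RxPlus} = 341 − 4p_{RxPlus} + p_{MedCo} = 0 ⇒ p_{RxPlus} = 85.25 + 0.25p_{MedCo}.
Similarly p_{MedCo} = 85.75 + 0.25p_{RxPlus}.
Substituting the second reaction function into the first: p_{RxPlus} = 85.25 + 0.25(85.75 + 0.25p_{RxPlus}), which gives 0.9375p_{RxPlus} = 106.6875 ⇒ p_{RxPlus} = 113.8.
Then p_{MedCo} = 85.75 + 0.25·113.8 = 114.2.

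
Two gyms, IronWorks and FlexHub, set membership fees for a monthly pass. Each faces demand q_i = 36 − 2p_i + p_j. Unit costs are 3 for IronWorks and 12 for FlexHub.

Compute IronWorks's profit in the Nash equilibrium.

297.68

IronWorks's profit: π = (p_{IronWorks} − 3)(36 − 2p_{IronWorks} + p_{FlexHub}).
∂π/∂p_{IronWorks} = 42 − 4p_{IronWorks} + p_{FlexHub} = 0 ⇒ p_{IronWorks} = 10.5 + 0.25p_{FlexHub}.
Similarly p_{FlexHub} = 15 + 0.25p_{IronWorks}.
Substituting the second reaction function into the first: p_{IronWorks} = 10.5 + 0.25(15 + 0.25p_{IronWorks}), which gives 0.9375p_{IronWorks} = 14.25 ⇒ p_{IronWorks} = 15.2.
Then p_{FlexHub} = 15 + 0.25·15.2 = 18.8.
q_{IronWorks} = 36 − 2·15.2 + 18.8 = 24.4.
Profit = (15.2 − 3)·24.4 = 297.68.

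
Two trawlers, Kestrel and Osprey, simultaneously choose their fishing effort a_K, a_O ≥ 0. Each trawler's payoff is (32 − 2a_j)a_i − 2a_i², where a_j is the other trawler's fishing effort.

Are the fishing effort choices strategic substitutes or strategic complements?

strategic substitutes

Kestrel's payoff is (32 − 2a_O)a_K − 2a_K².
∂π/∂a_K = 32 − 2a_O − 4a_K = 0, so a_K = 8 − 0.5a_O.
The best-response slope da_K/da_O = −0.5 < 0: the reaction function is downward-sloping, so the choices are strategic substitutes.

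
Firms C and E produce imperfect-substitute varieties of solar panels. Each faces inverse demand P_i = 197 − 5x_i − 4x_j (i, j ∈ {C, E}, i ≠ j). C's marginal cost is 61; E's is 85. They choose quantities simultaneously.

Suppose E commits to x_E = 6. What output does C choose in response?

Firm C's profit: π = x_C(197 − 5x_C − 4x_E) − 61x_C.
∂π/∂x_C = 136 − 10x_C − 4x_E = 0 ⇒ x_C = 13.6 − 0.4x_E.
At x_E = 6: x_C = 13.6 − 0.4·6 = 11.2.

11.2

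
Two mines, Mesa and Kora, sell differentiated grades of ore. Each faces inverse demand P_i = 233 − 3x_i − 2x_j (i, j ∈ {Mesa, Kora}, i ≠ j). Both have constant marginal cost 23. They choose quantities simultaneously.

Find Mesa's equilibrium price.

101.75

Mine Mesa's profit: π = x_{Mesa}(233 − 3x_{Mesa} − 2x_{Kora}) − 23x_{Mesa}.
∂π/∂x_{Mesa} = 210 − 6x_{Mesa} − 2x_{Kora} = 0 ⇒ x_{Mesa} = 35 − (1/3)x_{Kora}.
Setting x_{Mesa} = x_{Kora} in the reaction function: x_{Mesa} = 35 − (1/3)x_{Mesa}, so x_{Mesa} = 35 / (4/3) = 26.25.
P_{Mesa} = 233 − 3·26.25 − 2·26.25 = 101.75.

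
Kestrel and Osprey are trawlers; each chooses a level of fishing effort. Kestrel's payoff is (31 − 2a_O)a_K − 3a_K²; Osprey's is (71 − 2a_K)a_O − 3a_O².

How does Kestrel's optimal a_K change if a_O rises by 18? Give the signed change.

Expanding Kestrel's payoff: 31a_K − 2a_Oa_K − 3a_K².
∂π/∂a_K = 31 − 2a_O − 6a_K = 0, so a_K = 31/6 − (1/3)a_O.
The reaction-function slope is −1/3, so an 18-unit rise in a_O moves a_K by −1/3 × 18 = −6. Kestrel's best response falls — the actions are strategic substitutes.

-6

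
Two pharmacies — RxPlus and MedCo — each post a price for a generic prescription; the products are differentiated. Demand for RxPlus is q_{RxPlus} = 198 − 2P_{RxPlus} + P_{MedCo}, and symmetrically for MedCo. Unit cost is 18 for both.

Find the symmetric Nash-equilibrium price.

78

RxPlus's profit: π = (P_{RxPlus} − 18)(198 − 2P_{RxPlus} + P_{MedCo}).
∂π/∂P_{RxPlus} = 234 − 4P_{RxPlus} + P_{MedCo} = 0 ⇒ P_{RxPlus} = 58.5 + 0.25P_{MedCo}.
The game is symmetric, so in equilibrium P_{MedCo} = P_{RxPlus}: the reaction function gives 0.75P_{RxPlus} = 58.5, hence P_{RxPlus} = 78.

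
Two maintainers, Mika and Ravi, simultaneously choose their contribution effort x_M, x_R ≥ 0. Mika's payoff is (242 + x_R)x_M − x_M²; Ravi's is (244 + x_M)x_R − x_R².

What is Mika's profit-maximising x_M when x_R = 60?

Expanding Mika's payoff: 242x_M + x_Rx_M − x_M².
∂π/∂x_M = 242 + x_R − 2x_M = 0, so x_M = 121 + 0.5x_R.
At x_R = 60: x_M = 121 + 0.5·60 = 151.

151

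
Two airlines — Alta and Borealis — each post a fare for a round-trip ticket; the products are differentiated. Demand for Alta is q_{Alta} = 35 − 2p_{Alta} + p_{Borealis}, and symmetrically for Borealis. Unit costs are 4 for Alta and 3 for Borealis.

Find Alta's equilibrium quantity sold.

Alta's profit: π = (p_{Alta} − 4)(35 − 2p_{Alta} + p_{Borealis}).
∂π/∂p_{Alta} = 43 − 4p_{Alta} + p_{Borealis} = 0 ⇒ p_{Alta} = 10.75 + 0.25p_{Borealis}.
Similarly p_{Borealis} = 10.25 + 0.25p_{Alta}.
Substituting the second reaction function into the first: p_{Alta} = 10.75 + 0.25(10.25 + 0.25p_{Alta}), which gives 0.9375p_{Alta} = 13.3125 ⇒ p_{Alta} = 14.2.
Then p_{Borealis} = 10.25 + 0.25·14.2 = 13.8.
q_{Alta} = 35 − 2·14.2 + 13.8 = 20.4.

20.4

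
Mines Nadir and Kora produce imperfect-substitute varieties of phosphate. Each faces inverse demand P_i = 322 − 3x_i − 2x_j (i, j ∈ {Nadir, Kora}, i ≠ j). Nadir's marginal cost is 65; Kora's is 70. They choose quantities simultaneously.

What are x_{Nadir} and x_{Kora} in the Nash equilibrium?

32.4375, 31.1875

Mine Nadir's profit: π = x_{Nadir}(322 − 3x_{Nadir} − 2x_{Kora}) − 65x_{Nadir}.
∂π/∂x_{Nadir} = 257 − 6x_{Nadir} − 2x_{Kora} = 0 ⇒ x_{Nadir} = 257/6 − (1/3)x_{Kora}.
Similarly x_{Kora} = 42 − (1/3)x_{Nadir}.
Plugging x_{Kora} into Nadir's best response: x_{Nadir} = 257/6 − (1/3)(42 − (1/3)x_{Nadir}) ⇒ (8/9)x_{Nadir} = 173/6, so x_{Nadir} = 32.4375.
Then x_{Kora} = 42 − (1/3)·32.4375 = 31.1875.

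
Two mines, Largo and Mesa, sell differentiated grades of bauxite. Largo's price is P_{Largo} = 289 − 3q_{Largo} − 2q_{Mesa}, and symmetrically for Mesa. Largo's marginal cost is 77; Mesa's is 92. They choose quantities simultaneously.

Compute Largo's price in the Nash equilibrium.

159.3125

Mine Largo's profit: π = q_{Largo}(289 − 3q_{Largo} − 2q_{Mesa}) − 77q_{Largo}.
∂π/∂q_{Largo} = 212 − 6q_{Largo} − 2q_{Mesa} = 0 ⇒ q_{Largo} = 106/3 − (1/3)q_{Mesa}.
Similarly q_{Mesa} = 197/6 − (1/3)q_{Largo}.
Solving the two reaction functions simultaneously: (1 − (−1/3)(−1/3))q_{Largo} = 106/3 − (1/3)·(197/6), so (8/9)q_{Largo} = 439/18 and q_{Largo} = 27.4375.
Then q_{Mesa} = 197/6 − (1/3)·27.4375 = 23.6875.
P_{Largo} = 289 − 3·27.4375 − 2·23.6875 = 159.3125.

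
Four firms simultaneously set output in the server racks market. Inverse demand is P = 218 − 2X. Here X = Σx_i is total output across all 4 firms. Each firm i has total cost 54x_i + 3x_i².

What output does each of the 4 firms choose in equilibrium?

10.25

A representative firm's profit is π_i = x_i(218 − 2X) − 54x_i − 3x_i², with X = x_i + Σ_{j≠i} x_j.
First-order condition: 164 − 10x_i − 2Σ_{j≠i} x_j = 0.
With identical firms, set every x_j = x: then 164 − 10x − 6x = 0, i.e. x = 164/16 = 10.25.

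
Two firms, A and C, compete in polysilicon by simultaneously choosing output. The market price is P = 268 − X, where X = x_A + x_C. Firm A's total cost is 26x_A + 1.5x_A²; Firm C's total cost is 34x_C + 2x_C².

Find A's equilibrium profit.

Firm A's profit: π = x_A(268 − (x_A + x_C)) − 26x_A − 1.5x_A².
∂π/∂x_A = 242 − 5x_A − x_C = 0, so x_A = 48.4 − 0.2x_C.
For C: ∂π/∂x_C = 234 − 6x_C − x_A = 0 ⇒ x_C = 39 − (1/6)x_A.
Solving the two reaction functions simultaneously: (1 − (−0.2)(−1/6))x_A = 48.4 − 0.2·39, so (29/30)x_A = 40.6 and x_A = 42.
Then x_C = 39 − (1/6)·42 = 32.
Price P = 268 − 74 = 194.
A's profit: (194 − 26)·42 − 1.5(42)² = 4410.

4410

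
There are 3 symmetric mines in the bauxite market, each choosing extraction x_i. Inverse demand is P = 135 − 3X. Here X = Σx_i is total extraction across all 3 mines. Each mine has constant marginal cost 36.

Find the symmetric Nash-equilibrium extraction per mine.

8.25

A representative mine's profit is π_i = x_i(135 − 3X) − 36x_i, with X = x_i + Σ_{j≠i} x_j.
First-order condition: 99 − 6x_i − 3Σ_{j≠i} x_j = 0.
Imposing symmetry (x_j = x for all j) turns Σ_{j≠i} x_j into 2x, so 99 = 12x and x = 8.25.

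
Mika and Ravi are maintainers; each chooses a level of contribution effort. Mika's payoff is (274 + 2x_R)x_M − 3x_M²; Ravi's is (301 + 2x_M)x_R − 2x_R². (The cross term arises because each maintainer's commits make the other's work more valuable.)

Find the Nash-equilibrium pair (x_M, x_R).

Expanding Mika's payoff: 274x_M + 2x_Rx_M − 3x_M².
∂π/∂x_M = 274 + 2x_R − 6x_M = 0, so x_M = 137/3 + (1/3)x_R.
Likewise for Ravi: x_R = 75.25 + 0.5x_M.
Plugging x_R into Mika's best response: x_M = 137/3 + (1/3)(75.25 + 0.5x_M) ⇒ (5/6)x_M = 70.75, so x_M = 84.9.
Then x_R = 75.25 + 0.5·84.9 = 117.7.

84.9, 117.7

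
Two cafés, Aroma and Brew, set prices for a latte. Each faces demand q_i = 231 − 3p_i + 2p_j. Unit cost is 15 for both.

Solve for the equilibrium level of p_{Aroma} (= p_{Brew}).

Aroma's profit: π = (p_{Aroma} − 15)(231 − 3p_{Aroma} + 2p_{Brew}).
∂π/∂p_{Aroma} = 276 − 6p_{Aroma} + 2p_{Brew} = 0 ⇒ p_{Aroma} = 46 + (1/3)p_{Brew}.
Setting p_{Aroma} = p_{Brew} in the reaction function: p_{Aroma} = 46 + (1/3)p_{Aroma}, so p_{Aroma} = 46 / (2/3) = 69.

69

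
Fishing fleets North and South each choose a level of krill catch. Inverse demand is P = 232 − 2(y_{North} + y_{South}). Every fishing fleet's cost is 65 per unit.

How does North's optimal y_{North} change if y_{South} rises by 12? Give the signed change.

Fishing fleet North's profit: π = y_{North}(232 − 2(y_{North} + y_{South})) − 65y_{North}.
∂π/∂y_{North} = 167 − 4y_{North} − 2y_{South} = 0, so y_{North} = 41.75 − 0.5y_{South}.
The reaction-function slope is −0.5, so a 12-unit rise in y_{South} moves y_{North} by −0.5 × 12 = −6. North's best response falls — the actions are strategic substitutes.

-6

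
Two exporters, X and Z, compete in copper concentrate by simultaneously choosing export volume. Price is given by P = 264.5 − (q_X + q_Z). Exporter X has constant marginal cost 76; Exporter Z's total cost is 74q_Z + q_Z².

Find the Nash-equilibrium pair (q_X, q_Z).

Exporter X's profit: π = q_X(264.5 − (q_X + q_Z)) − 76q_X.
∂π/∂q_X = 188.5 − 2q_X − q_Z = 0, so q_X = 94.25 − 0.5q_Z.
For Z: ∂π/∂q_Z = 190.5 − 4q_Z − q_X = 0 ⇒ q_Z = 47.625 − 0.25q_X.
Substituting the second reaction function into the first: q_X = 94.25 − 0.5(47.625 − 0.25q_X), which gives 0.875q_X = 70.4375 ⇒ q_X = 80.5.
Then q_Z = 47.625 − 0.25·80.5 = 27.5.

80.5, 27.5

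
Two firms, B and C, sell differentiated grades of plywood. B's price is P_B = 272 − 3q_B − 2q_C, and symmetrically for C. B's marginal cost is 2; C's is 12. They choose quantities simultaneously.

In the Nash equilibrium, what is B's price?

Firm B's profit: π = q_B(272 − 3q_B − 2q_C) − 2q_B.
∂π/∂q_B = 270 − 6q_B − 2q_C = 0 ⇒ q_B = 45 − (1/3)q_C.
Similarly q_C = 130/3 − (1/3)q_B.
Plugging q_C into B's best response: q_B = 45 − (1/3)(130/3 − (1/3)q_B) ⇒ (8/9)q_B = 275/9, so q_B = 34.375.
Then q_C = 130/3 − (1/3)·34.375 = 31.875.
P_B = 272 − 3·34.375 − 2·31.875 = 105.125.

105.125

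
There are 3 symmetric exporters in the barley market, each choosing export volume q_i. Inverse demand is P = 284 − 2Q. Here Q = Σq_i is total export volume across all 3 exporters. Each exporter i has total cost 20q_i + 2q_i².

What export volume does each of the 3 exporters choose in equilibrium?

A representative exporter's profit is π_i = q_i(284 − 2Q) − 20q_i − 2q_i², with Q = q_i + Σ_{j≠i} q_j.
First-order condition: 264 − 8q_i − 2Σ_{j≠i} q_j = 0.
With identical exporters, set every q_j = q: then 264 − 8q − 4q = 0, i.e. q = 264/12 = 22.

22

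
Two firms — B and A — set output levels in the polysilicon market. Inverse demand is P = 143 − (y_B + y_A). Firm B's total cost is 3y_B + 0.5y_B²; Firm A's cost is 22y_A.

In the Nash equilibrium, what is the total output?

Firm B's profit: π = y_B(143 − (y_B + y_A)) − 3y_B − 0.5y_B².
∂π/∂y_B = 140 − 3y_B − y_A = 0, so y_B = 140/3 − (1/3)y_A.
For A: ∂π/∂y_A = 121 − 2y_A − y_B = 0 ⇒ y_A = 60.5 − 0.5y_B.
Substituting the second reaction function into the first: y_B = 140/3 − (1/3)(60.5 − 0.5y_B), which gives (5/6)y_B = 26.5 ⇒ y_B = 31.8.
Then y_A = 60.5 − 0.5·31.8 = 44.6.
Total output: 31.8 + 44.6 = 76.4.

76.4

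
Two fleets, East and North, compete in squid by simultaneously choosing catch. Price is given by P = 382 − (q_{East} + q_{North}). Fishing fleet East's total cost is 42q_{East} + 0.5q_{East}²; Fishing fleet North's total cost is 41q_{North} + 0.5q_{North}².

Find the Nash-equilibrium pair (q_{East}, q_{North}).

84.875, 85.375

Fishing fleet East's profit: π = q_{East}(382 − (q_{East} + q_{North})) − 42q_{East} − 0.5q_{East}².
∂π/∂q_{East} = 340 − 3q_{East} − q_{North} = 0, so q_{East} = 340/3 − (1/3)q_{North}.
By the same steps for North: q_{North} = 341/3 − (1/3)q_{East}.
Plugging q_{North} into East's best response: q_{East} = 340/3 − (1/3)(341/3 − (1/3)q_{East}) ⇒ (8/9)q_{East} = 679/9, so q_{East} = 84.875.
Then q_{North} = 341/3 − (1/3)·84.875 = 85.375.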